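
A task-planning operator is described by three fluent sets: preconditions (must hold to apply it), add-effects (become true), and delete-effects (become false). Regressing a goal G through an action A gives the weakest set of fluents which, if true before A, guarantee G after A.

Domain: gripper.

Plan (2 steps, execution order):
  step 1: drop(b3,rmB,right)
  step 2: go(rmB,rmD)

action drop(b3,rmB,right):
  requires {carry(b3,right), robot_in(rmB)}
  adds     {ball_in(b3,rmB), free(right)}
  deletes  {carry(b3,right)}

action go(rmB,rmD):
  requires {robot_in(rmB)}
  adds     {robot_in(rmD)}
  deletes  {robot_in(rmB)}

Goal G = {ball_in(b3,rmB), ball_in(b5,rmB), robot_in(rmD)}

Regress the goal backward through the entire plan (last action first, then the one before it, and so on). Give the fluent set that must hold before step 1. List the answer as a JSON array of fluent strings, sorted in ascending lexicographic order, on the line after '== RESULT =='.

Work backward from the goal:
  through step 2 (go(rmB,rmD)): drop {robot_in(rmD)}, keep {ball_in(b3,rmB), ball_in(b5,rmB)}, require {robot_in(rmB)}
    → {ball_in(b3,rmB), ball_in(b5,rmB), robot_in(rmB)}
  through step 1 (drop(b3,rmB,right)): drop {ball_in(b3,rmB)}, keep {ball_in(b5,rmB), robot_in(rmB)}, require {carry(b3,right), robot_in(rmB)}
    → {ball_in(b5,rmB), carry(b3,right), robot_in(rmB)}

== RESULT ==
["ball_in(b5,rmB)", "carry(b3,right)", "robot_in(rmB)"]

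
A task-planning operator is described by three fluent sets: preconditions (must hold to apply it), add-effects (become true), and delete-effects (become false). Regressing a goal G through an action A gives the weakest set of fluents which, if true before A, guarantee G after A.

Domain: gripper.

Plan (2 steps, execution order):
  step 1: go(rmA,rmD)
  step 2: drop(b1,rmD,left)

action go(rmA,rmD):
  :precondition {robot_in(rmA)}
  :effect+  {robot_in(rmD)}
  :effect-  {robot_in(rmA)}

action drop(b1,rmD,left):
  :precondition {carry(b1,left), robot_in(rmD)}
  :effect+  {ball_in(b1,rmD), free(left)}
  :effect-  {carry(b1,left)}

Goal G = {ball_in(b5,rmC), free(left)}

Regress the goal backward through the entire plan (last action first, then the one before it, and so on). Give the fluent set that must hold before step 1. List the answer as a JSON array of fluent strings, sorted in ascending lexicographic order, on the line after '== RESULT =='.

Regress step by step:
  through step 2 (drop(b1,rmD,left)): drop {free(left)}, keep {ball_in(b5,rmC)}, require {carry(b1,left), robot_in(rmD)}
    → {ball_in(b5,rmC), carry(b1,left), robot_in(rmD)}
  through step 1 (go(rmA,rmD)): drop {robot_in(rmD)}, keep {ball_in(b5,rmC), carry(b1,left)}, require {robot_in(rmA)}
    → {ball_in(b5,rmC), carry(b1,left), robot_in(rmA)}

== RESULT ==
["ball_in(b5,rmC)", "carry(b1,left)", "robot_in(rmA)"]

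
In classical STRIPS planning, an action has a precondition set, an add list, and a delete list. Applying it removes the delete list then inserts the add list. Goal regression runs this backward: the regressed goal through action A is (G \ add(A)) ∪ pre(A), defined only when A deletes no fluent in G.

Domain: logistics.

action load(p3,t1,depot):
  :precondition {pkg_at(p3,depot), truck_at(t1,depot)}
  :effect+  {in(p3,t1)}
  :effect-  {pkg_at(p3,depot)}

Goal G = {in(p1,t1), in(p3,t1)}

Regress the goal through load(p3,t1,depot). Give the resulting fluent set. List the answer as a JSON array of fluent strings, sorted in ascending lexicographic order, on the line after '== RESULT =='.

Regress:
  G ∩ del = {}  (empty — regression defined)
  G \ add = {in(p1,t1), in(p3,t1)} \ {in(p3,t1)} = {in(p1,t1)}
  ∪ pre   = {in(p1,t1)} ∪ {pkg_at(p3,depot), truck_at(t1,depot)}
          = {in(p1,t1), pkg_at(p3,depot), truck_at(t1,depot)}

== RESULT ==
["in(p1,t1)", "pkg_at(p3,depot)", "truck_at(t1,depot)"]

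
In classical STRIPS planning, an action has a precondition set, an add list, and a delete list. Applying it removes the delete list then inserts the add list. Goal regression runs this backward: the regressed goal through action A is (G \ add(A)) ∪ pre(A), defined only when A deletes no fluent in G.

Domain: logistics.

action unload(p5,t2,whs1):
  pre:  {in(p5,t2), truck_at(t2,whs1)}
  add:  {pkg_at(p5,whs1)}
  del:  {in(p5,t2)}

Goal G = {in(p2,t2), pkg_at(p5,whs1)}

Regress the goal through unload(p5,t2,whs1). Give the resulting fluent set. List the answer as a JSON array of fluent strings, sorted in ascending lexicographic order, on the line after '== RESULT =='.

Regress:
  G ∩ del = {}  (empty — regression defined)
  G \ add = {in(p2,t2), pkg_at(p5,whs1)} \ {pkg_at(p5,whs1)} = {in(p2,t2)}
  ∪ pre   = {in(p2,t2)} ∪ {in(p5,t2), truck_at(t2,whs1)}
          = {in(p2,t2), in(p5,t2), truck_at(t2,whs1)}

== RESULT ==
["in(p2,t2)", "in(p5,t2)", "truck_at(t2,whs1)"]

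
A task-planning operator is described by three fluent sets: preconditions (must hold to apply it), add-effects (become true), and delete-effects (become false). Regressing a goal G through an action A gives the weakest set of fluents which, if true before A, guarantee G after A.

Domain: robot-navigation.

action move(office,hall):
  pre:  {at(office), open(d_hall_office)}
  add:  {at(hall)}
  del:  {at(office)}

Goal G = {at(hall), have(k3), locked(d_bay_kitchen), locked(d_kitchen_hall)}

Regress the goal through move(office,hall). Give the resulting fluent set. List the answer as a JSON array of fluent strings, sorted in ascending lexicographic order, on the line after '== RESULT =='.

Regress:
  G ∩ del = {}  (empty — regression defined)
  G \ add = {at(hall), have(k3), locked(d_bay_kitchen), locked(d_kitchen_hall)} \ {at(hall)} = {have(k3), locked(d_bay_kitchen), locked(d_kitchen_hall)}
  ∪ pre   = {have(k3), locked(d_bay_kitchen), locked(d_kitchen_hall)} ∪ {at(office), open(d_hall_office)}
          = {at(office), have(k3), locked(d_bay_kitchen), locked(d_kitchen_hall), open(d_hall_office)}

== RESULT ==
["at(office)", "have(k3)", "locked(d_bay_kitchen)", "locked(d_kitchen_hall)", "open(d_hall_office)"]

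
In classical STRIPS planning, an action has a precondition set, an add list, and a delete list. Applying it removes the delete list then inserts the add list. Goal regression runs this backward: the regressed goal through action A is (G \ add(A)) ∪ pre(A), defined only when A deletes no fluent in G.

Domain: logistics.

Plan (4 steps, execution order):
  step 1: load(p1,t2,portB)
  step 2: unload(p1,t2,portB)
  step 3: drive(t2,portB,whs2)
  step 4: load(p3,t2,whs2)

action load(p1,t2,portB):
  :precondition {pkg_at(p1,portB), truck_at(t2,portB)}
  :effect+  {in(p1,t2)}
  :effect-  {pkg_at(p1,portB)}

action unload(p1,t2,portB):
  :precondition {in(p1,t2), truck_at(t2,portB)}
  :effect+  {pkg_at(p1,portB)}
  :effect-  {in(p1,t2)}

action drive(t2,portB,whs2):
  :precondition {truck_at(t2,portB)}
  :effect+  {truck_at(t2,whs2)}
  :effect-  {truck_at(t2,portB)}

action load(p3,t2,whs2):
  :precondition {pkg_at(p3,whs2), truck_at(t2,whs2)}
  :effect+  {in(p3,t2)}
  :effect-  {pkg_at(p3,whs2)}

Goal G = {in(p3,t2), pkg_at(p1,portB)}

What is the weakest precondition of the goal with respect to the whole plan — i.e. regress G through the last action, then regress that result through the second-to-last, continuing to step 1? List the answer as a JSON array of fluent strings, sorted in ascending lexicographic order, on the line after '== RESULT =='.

Work backward from the goal:
  through step 4 (load(p3,t2,whs2)): drop {in(p3,t2)}, keep {pkg_at(p1,portB)}, require {pkg_at(p3,whs2), truck_at(t2,whs2)}
    → {pkg_at(p1,portB), pkg_at(p3,whs2), truck_at(t2,whs2)}
  through step 3 (drive(t2,portB,whs2)): drop {truck_at(t2,whs2)}, keep {pkg_at(p1,portB), pkg_at(p3,whs2)}, require {truck_at(t2,portB)}
    → {pkg_at(p1,portB), pkg_at(p3,whs2), truck_at(t2,portB)}
  through step 2 (unload(p1,t2,portB)): drop {pkg_at(p1,portB)}, keep {pkg_at(p3,whs2), truck_at(t2,portB)}, require {in(p1,t2), truck_at(t2,portB)}
    → {in(p1,t2), pkg_at(p3,whs2), truck_at(t2,portB)}
  through step 1 (load(p1,t2,portB)): drop {in(p1,t2)}, keep {pkg_at(p3,whs2), truck_at(t2,portB)}, require {pkg_at(p1,portB), truck_at(t2,portB)}
    → {pkg_at(p1,portB), pkg_at(p3,whs2), truck_at(t2,portB)}

== RESULT ==
["pkg_at(p1,portB)", "pkg_at(p3,whs2)", "truck_at(t2,portB)"]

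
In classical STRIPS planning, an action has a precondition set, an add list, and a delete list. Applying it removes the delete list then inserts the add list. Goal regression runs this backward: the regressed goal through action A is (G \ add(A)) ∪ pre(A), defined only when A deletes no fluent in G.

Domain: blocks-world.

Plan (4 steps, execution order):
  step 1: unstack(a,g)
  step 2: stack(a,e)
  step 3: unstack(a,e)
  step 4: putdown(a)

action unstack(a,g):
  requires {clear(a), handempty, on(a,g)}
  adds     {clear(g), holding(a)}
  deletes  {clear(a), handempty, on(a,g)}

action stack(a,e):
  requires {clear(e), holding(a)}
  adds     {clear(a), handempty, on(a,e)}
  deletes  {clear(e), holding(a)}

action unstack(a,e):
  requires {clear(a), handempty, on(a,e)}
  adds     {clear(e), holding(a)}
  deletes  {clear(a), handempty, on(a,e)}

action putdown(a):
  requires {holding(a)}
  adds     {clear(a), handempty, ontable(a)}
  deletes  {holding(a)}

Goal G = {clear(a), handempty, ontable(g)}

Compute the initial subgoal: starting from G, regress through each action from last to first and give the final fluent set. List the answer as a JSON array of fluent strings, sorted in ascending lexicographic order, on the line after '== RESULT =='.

Regress step by step:
  through step 4 (putdown(a)): drop {clear(a), handempty}, keep {ontable(g)}, require {holding(a)}
    → {holding(a), ontable(g)}
  through step 3 (unstack(a,e)): drop {holding(a)}, keep {ontable(g)}, require {clear(a), handempty, on(a,e)}
    → {clear(a), handempty, on(a,e), ontable(g)}
  through step 2 (stack(a,e)): drop {clear(a), handempty, on(a,e)}, keep {ontable(g)}, require {clear(e), holding(a)}
    → {clear(e), holding(a), ontable(g)}
  through step 1 (unstack(a,g)): drop {holding(a)}, keep {clear(e), ontable(g)}, require {clear(a), handempty, on(a,g)}
    → {clear(a), clear(e), handempty, on(a,g), ontable(g)}

== RESULT ==
["clear(a)", "clear(e)", "handempty", "on(a,g)", "ontable(g)"]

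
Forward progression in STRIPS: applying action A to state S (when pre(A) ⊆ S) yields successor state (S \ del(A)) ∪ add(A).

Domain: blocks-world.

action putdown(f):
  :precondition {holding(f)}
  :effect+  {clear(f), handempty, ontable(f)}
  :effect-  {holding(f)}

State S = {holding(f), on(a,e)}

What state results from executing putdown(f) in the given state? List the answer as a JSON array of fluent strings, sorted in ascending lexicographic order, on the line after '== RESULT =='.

Compute (S \ del) ∪ add:
  pre ⊆ S: {holding(f)} ⊆ S  — applicable
  S \ del = {on(a,e)}
  ∪ add   = {clear(f), handempty, on(a,e), ontable(f)}

== RESULT ==
["clear(f)", "handempty", "on(a,e)", "ontable(f)"]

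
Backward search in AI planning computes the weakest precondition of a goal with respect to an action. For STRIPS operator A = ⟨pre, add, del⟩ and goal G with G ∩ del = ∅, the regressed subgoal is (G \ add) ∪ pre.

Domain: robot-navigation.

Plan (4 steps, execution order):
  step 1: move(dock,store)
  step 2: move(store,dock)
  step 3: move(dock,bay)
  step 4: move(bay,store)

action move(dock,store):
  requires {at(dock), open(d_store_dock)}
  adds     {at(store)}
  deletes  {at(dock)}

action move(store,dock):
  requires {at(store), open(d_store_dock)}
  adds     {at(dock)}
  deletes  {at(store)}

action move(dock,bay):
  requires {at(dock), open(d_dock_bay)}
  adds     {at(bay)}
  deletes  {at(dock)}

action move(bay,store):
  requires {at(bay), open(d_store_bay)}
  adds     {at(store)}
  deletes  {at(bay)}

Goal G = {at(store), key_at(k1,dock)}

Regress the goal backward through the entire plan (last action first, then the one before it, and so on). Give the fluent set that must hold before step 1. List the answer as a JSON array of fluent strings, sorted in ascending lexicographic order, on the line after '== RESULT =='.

Regress step by step:
  through step 4 (move(bay,store)): drop {at(store)}, keep {key_at(k1,dock)}, require {at(bay), open(d_store_bay)}
    → {at(bay), key_at(k1,dock), open(d_store_bay)}
  through step 3 (move(dock,bay)): drop {at(bay)}, keep {key_at(k1,dock), open(d_store_bay)}, require {at(dock), open(d_dock_bay)}
    → {at(dock), key_at(k1,dock), open(d_dock_bay), open(d_store_bay)}
  through step 2 (move(store,dock)): drop {at(dock)}, keep {key_at(k1,dock), open(d_dock_bay), open(d_store_bay)}, require {at(store), open(d_store_dock)}
    → {at(store), key_at(k1,dock), open(d_dock_bay), open(d_store_bay), open(d_store_dock)}
  through step 1 (move(dock,store)): drop {at(store)}, keep {key_at(k1,dock), open(d_dock_bay), open(d_store_bay), open(d_store_dock)}, require {at(dock), open(d_store_dock)}
    → {at(dock), key_at(k1,dock), open(d_dock_bay), open(d_store_bay), open(d_store_dock)}

== RESULT ==
["at(dock)", "key_at(k1,dock)", "open(d_dock_bay)", "open(d_store_bay)", "open(d_store_dock)"]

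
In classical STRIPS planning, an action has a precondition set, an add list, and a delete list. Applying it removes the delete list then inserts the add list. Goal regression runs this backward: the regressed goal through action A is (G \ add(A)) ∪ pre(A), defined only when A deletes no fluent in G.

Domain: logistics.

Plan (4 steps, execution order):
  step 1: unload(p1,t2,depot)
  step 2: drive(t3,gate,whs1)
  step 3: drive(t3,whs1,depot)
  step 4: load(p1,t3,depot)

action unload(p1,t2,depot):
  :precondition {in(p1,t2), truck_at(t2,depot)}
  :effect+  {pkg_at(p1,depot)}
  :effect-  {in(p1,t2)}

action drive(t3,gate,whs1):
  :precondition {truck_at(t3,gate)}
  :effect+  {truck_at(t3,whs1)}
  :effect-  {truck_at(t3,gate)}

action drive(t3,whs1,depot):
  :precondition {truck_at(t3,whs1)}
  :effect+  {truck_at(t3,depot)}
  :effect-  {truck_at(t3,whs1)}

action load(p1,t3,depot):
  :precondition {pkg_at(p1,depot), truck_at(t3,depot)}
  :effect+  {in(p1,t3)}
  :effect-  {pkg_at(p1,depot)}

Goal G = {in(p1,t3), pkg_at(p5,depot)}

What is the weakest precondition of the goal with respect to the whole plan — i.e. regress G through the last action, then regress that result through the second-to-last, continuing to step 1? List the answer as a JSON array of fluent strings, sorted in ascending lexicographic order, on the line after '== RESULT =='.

Regress step by step:
  through step 4 (load(p1,t3,depot)): drop {in(p1,t3)}, keep {pkg_at(p5,depot)}, require {pkg_at(p1,depot), truck_at(t3,depot)}
    → {pkg_at(p1,depot), pkg_at(p5,depot), truck_at(t3,depot)}
  through step 3 (drive(t3,whs1,depot)): drop {truck_at(t3,depot)}, keep {pkg_at(p1,depot), pkg_at(p5,depot)}, require {truck_at(t3,whs1)}
    → {pkg_at(p1,depot), pkg_at(p5,depot), truck_at(t3,whs1)}
  through step 2 (drive(t3,gate,whs1)): drop {truck_at(t3,whs1)}, keep {pkg_at(p1,depot), pkg_at(p5,depot)}, require {truck_at(t3,gate)}
    → {pkg_at(p1,depot), pkg_at(p5,depot), truck_at(t3,gate)}
  through step 1 (unload(p1,t2,depot)): drop {pkg_at(p1,depot)}, keep {pkg_at(p5,depot), truck_at(t3,gate)}, require {in(p1,t2), truck_at(t2,depot)}
    → {in(p1,t2), pkg_at(p5,depot), truck_at(t2,depot), truck_at(t3,gate)}

== RESULT ==
["in(p1,t2)", "pkg_at(p5,depot)", "truck_at(t2,depot)", "truck_at(t3,gate)"]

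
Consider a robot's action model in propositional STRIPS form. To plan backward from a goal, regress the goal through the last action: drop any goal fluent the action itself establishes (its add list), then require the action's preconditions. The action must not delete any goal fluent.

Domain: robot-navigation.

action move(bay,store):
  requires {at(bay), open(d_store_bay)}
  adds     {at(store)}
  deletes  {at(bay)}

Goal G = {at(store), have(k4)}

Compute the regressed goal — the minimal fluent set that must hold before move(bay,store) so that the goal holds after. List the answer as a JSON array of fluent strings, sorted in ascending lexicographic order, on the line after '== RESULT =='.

Regress:
  G ∩ del = {}  (empty — regression defined)
  G \ add = {at(store), have(k4)} \ {at(store)} = {have(k4)}
  ∪ pre   = {have(k4)} ∪ {at(bay), open(d_store_bay)}
          = {at(bay), have(k4), open(d_store_bay)}

== RESULT ==
["at(bay)", "have(k4)", "open(d_store_bay)"]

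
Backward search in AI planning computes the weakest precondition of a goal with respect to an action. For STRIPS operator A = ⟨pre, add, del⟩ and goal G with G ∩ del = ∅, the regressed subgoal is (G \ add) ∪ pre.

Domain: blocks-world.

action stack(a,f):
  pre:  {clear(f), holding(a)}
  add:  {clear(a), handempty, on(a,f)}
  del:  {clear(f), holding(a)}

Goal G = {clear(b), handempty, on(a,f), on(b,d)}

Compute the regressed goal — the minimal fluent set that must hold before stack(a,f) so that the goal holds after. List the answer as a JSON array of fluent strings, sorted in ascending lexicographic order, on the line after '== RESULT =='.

Compute (G \ add) ∪ pre:
  G ∩ del = {}  (empty — regression defined)
  G \ add = {clear(b), handempty, on(a,f), on(b,d)} \ {clear(a), handempty, on(a,f)} = {clear(b), on(b,d)}
  ∪ pre   = {clear(b), on(b,d)} ∪ {clear(f), holding(a)}
          = {clear(b), clear(f), holding(a), on(b,d)}

== RESULT ==
["clear(b)", "clear(f)", "holding(a)", "on(b,d)"]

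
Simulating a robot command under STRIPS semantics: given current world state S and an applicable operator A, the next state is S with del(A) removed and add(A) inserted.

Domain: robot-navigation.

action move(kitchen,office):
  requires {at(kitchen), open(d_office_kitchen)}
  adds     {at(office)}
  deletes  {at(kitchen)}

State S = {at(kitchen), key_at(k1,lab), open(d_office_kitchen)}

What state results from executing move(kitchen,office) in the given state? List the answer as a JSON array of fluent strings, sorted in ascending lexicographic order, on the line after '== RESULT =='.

Progress:
  pre ⊆ S: {at(kitchen), open(d_office_kitchen)} ⊆ S  — applicable
  S \ del = {key_at(k1,lab), open(d_office_kitchen)}
  ∪ add   = {at(office), key_at(k1,lab), open(d_office_kitchen)}

== RESULT ==
["at(office)", "key_at(k1,lab)", "open(d_office_kitchen)"]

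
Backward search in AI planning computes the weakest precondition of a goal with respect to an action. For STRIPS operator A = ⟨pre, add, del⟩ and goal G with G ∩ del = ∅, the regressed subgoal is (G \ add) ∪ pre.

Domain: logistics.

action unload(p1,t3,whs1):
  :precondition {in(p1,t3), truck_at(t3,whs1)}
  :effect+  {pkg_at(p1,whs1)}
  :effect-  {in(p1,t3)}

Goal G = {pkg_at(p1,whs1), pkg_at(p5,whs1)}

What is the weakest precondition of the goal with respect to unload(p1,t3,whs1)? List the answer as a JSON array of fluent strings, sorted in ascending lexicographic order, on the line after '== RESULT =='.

Compute (G \ add) ∪ pre:
  G ∩ del = {}  (empty — regression defined)
  G \ add = {pkg_at(p1,whs1), pkg_at(p5,whs1)} \ {pkg_at(p1,whs1)} = {pkg_at(p5,whs1)}
  ∪ pre   = {pkg_at(p5,whs1)} ∪ {in(p1,t3), truck_at(t3,whs1)}
          = {in(p1,t3), pkg_at(p5,whs1), truck_at(t3,whs1)}

== RESULT ==
["in(p1,t3)", "pkg_at(p5,whs1)", "truck_at(t3,whs1)"]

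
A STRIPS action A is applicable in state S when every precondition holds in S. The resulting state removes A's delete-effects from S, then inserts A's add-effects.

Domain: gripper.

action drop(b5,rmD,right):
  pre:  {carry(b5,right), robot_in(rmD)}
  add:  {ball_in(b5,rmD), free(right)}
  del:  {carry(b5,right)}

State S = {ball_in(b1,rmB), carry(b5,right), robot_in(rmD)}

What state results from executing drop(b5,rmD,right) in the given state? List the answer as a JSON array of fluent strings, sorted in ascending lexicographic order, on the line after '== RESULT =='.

Compute (S \ del) ∪ add:
  pre ⊆ S: {carry(b5,right), robot_in(rmD)} ⊆ S  — applicable
  S \ del = {ball_in(b1,rmB), robot_in(rmD)}
  ∪ add   = {ball_in(b1,rmB), ball_in(b5,rmD), free(right), robot_in(rmD)}

== RESULT ==
["ball_in(b1,rmB)", "ball_in(b5,rmD)", "free(right)", "robot_in(rmD)"]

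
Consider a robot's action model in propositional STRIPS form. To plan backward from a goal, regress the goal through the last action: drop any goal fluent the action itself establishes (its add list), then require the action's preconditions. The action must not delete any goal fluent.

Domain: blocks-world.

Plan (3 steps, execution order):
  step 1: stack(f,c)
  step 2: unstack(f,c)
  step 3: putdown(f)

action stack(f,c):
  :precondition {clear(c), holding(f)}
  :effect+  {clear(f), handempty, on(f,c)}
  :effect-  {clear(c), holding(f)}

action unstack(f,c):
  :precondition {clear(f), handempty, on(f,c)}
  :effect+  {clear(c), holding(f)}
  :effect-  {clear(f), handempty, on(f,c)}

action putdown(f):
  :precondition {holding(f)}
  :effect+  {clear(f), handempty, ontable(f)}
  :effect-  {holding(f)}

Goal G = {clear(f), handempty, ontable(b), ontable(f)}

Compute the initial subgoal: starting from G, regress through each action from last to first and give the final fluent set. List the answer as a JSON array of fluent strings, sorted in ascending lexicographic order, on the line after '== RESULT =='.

Work backward from the goal:
  through step 3 (putdown(f)): drop {clear(f), handempty, ontable(f)}, keep {ontable(b)}, require {holding(f)}
    → {holding(f), ontable(b)}
  through step 2 (unstack(f,c)): drop {holding(f)}, keep {ontable(b)}, require {clear(f), handempty, on(f,c)}
    → {clear(f), handempty, on(f,c), ontable(b)}
  through step 1 (stack(f,c)): drop {clear(f), handempty, on(f,c)}, keep {ontable(b)}, require {clear(c), holding(f)}
    → {clear(c), holding(f), ontable(b)}

== RESULT ==
["clear(c)", "holding(f)", "ontable(b)"]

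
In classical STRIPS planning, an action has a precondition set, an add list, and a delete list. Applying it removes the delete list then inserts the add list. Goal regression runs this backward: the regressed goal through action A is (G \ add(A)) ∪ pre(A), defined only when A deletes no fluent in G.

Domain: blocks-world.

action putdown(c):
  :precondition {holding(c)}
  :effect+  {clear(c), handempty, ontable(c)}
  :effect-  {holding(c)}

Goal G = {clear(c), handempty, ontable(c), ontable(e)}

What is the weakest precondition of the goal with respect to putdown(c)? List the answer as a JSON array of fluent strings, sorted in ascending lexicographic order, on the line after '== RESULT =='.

Regress:
  G ∩ del = {}  (empty — regression defined)
  G \ add = {clear(c), handempty, ontable(c), ontable(e)} \ {clear(c), handempty, ontable(c)} = {ontable(e)}
  ∪ pre   = {ontable(e)} ∪ {holding(c)}
          = {holding(c), ontable(e)}

== RESULT ==
["holding(c)", "ontable(e)"]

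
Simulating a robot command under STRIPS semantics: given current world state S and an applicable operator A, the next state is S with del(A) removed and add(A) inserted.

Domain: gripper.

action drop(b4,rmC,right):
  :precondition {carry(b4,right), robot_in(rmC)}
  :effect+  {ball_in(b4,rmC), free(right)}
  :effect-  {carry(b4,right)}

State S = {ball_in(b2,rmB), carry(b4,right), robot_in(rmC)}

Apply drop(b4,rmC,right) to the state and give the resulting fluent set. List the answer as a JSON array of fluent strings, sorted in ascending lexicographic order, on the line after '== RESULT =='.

Compute (S \ del) ∪ add:
  pre ⊆ S: {carry(b4,right), robot_in(rmC)} ⊆ S  — applicable
  S \ del = {ball_in(b2,rmB), robot_in(rmC)}
  ∪ add   = {ball_in(b2,rmB), ball_in(b4,rmC), free(right), robot_in(rmC)}

== RESULT ==
["ball_in(b2,rmB)", "ball_in(b4,rmC)", "free(right)", "robot_in(rmC)"]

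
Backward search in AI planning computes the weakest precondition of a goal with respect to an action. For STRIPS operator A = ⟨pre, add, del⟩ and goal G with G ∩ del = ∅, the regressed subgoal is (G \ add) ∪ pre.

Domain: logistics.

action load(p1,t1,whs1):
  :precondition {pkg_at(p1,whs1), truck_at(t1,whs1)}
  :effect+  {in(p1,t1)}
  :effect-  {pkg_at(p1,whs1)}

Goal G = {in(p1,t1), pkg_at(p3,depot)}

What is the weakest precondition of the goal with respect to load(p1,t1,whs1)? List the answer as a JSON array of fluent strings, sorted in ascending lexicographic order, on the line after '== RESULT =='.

Compute (G \ add) ∪ pre:
  G ∩ del = {}  (empty — regression defined)
  G \ add = {in(p1,t1), pkg_at(p3,depot)} \ {in(p1,t1)} = {pkg_at(p3,depot)}
  ∪ pre   = {pkg_at(p3,depot)} ∪ {pkg_at(p1,whs1), truck_at(t1,whs1)}
          = {pkg_at(p1,whs1), pkg_at(p3,depot), truck_at(t1,whs1)}

== RESULT ==
["pkg_at(p1,whs1)", "pkg_at(p3,depot)", "truck_at(t1,whs1)"]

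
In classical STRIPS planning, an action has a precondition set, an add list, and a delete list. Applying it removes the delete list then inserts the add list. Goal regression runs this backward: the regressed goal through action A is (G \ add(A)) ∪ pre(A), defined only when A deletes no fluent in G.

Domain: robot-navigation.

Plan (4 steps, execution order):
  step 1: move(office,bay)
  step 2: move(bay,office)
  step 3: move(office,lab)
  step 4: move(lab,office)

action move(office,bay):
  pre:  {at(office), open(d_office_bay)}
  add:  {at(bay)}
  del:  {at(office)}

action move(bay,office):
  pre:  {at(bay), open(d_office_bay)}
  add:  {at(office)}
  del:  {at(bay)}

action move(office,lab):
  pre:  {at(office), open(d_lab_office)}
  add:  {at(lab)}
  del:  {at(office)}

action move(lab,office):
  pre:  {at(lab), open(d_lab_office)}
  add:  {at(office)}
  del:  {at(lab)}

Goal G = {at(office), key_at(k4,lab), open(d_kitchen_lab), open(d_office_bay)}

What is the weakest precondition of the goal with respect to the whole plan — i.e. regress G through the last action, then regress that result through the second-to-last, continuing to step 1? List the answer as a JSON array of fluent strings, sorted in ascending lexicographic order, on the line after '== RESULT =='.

Work backward from the goal:
  through step 4 (move(lab,office)): drop {at(office)}, keep {key_at(k4,lab), open(d_kitchen_lab), open(d_office_bay)}, require {at(lab), open(d_lab_office)}
    → {at(lab), key_at(k4,lab), open(d_kitchen_lab), open(d_lab_office), open(d_office_bay)}
  through step 3 (move(office,lab)): drop {at(lab)}, keep {key_at(k4,lab), open(d_kitchen_lab), open(d_lab_office), open(d_office_bay)}, require {at(office), open(d_lab_office)}
    → {at(office), key_at(k4,lab), open(d_kitchen_lab), open(d_lab_office), open(d_office_bay)}
  through step 2 (move(bay,office)): drop {at(office)}, keep {key_at(k4,lab), open(d_kitchen_lab), open(d_lab_office), open(d_office_bay)}, require {at(bay), open(d_office_bay)}
    → {at(bay), key_at(k4,lab), open(d_kitchen_lab), open(d_lab_office), open(d_office_bay)}
  through step 1 (move(office,bay)): drop {at(bay)}, keep {key_at(k4,lab), open(d_kitchen_lab), open(d_lab_office), open(d_office_bay)}, require {at(office), open(d_office_bay)}
    → {at(office), key_at(k4,lab), open(d_kitchen_lab), open(d_lab_office), open(d_office_bay)}

== RESULT ==
["at(office)", "key_at(k4,lab)", "open(d_kitchen_lab)", "open(d_lab_office)", "open(d_office_bay)"]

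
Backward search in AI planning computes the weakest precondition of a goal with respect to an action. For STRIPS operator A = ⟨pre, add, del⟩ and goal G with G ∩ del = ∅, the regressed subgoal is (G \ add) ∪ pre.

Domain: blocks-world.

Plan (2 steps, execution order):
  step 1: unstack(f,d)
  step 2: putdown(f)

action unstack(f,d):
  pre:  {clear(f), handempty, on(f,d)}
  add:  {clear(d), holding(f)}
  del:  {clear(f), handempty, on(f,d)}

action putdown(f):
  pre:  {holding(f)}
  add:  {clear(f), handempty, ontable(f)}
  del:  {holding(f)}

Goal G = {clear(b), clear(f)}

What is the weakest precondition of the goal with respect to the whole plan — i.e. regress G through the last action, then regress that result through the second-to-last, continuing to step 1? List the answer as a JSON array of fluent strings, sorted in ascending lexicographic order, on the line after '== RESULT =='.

Regress step by step:
  through step 2 (putdown(f)): drop {clear(f)}, keep {clear(b)}, require {holding(f)}
    → {clear(b), holding(f)}
  through step 1 (unstack(f,d)): drop {holding(f)}, keep {clear(b)}, require {clear(f), handempty, on(f,d)}
    → {clear(b), clear(f), handempty, on(f,d)}

== RESULT ==
["clear(b)", "clear(f)", "handempty", "on(f,d)"]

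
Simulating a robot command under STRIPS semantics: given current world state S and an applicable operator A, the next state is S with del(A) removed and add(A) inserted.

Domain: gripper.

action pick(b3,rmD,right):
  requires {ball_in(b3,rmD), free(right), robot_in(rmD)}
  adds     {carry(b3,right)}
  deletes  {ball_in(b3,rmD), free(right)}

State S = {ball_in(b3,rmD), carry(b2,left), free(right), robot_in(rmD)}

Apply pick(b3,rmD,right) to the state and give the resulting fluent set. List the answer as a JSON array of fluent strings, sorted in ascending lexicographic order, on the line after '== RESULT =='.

Compute (S \ del) ∪ add:
  pre ⊆ S: {ball_in(b3,rmD), free(right), robot_in(rmD)} ⊆ S  — applicable
  S \ del = {carry(b2,left), robot_in(rmD)}
  ∪ add   = {carry(b2,left), carry(b3,right), robot_in(rmD)}

== RESULT ==
["carry(b2,left)", "carry(b3,right)", "robot_in(rmD)"]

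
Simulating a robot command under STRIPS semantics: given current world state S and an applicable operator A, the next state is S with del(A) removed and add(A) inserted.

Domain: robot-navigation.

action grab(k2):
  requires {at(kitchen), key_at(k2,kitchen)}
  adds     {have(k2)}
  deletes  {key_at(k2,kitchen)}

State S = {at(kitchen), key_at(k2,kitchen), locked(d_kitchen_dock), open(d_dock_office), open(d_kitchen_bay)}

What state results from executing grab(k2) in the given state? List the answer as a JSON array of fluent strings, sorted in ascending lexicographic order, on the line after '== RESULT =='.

Progress:
  pre ⊆ S: {at(kitchen), key_at(k2,kitchen)} ⊆ S  — applicable
  S \ del = {at(kitchen), locked(d_kitchen_dock), open(d_dock_office), open(d_kitchen_bay)}
  ∪ add   = {at(kitchen), have(k2), locked(d_kitchen_dock), open(d_dock_office), open(d_kitchen_bay)}

== RESULT ==
["at(kitchen)", "have(k2)", "locked(d_kitchen_dock)", "open(d_dock_office)", "open(d_kitchen_bay)"]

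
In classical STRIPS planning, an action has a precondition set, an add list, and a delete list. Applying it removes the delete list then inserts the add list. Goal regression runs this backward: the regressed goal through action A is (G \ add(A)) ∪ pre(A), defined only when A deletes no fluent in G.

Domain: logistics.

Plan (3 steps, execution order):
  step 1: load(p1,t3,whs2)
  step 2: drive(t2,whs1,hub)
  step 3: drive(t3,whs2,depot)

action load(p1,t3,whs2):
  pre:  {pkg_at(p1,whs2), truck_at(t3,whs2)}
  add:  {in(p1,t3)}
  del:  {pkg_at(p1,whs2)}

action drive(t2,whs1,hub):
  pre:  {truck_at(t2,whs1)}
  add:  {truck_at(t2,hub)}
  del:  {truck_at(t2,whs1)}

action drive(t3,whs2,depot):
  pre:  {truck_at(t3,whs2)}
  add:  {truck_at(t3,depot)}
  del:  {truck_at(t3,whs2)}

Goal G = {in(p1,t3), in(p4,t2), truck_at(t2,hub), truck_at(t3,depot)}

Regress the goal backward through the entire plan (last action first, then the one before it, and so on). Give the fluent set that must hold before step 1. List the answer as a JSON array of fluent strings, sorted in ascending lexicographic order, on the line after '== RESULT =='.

Regress step by step:
  through step 3 (drive(t3,whs2,depot)): drop {truck_at(t3,depot)}, keep {in(p1,t3), in(p4,t2), truck_at(t2,hub)}, require {truck_at(t3,whs2)}
    → {in(p1,t3), in(p4,t2), truck_at(t2,hub), truck_at(t3,whs2)}
  through step 2 (drive(t2,whs1,hub)): drop {truck_at(t2,hub)}, keep {in(p1,t3), in(p4,t2), truck_at(t3,whs2)}, require {truck_at(t2,whs1)}
    → {in(p1,t3), in(p4,t2), truck_at(t2,whs1), truck_at(t3,whs2)}
  through step 1 (load(p1,t3,whs2)): drop {in(p1,t3)}, keep {in(p4,t2), truck_at(t2,whs1), truck_at(t3,whs2)}, require {pkg_at(p1,whs2), truck_at(t3,whs2)}
    → {in(p4,t2), pkg_at(p1,whs2), truck_at(t2,whs1), truck_at(t3,whs2)}

== RESULT ==
["in(p4,t2)", "pkg_at(p1,whs2)", "truck_at(t2,whs1)", "truck_at(t3,whs2)"]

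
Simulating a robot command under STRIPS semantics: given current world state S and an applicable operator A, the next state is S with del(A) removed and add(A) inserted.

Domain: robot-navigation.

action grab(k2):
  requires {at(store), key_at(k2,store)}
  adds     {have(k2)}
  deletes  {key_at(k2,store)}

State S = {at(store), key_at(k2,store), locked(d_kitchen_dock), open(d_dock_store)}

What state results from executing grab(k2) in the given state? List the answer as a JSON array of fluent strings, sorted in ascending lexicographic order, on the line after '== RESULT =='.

Compute (S \ del) ∪ add:
  pre ⊆ S: {at(store), key_at(k2,store)} ⊆ S  — applicable
  S \ del = {at(store), locked(d_kitchen_dock), open(d_dock_store)}
  ∪ add   = {at(store), have(k2), locked(d_kitchen_dock), open(d_dock_store)}

== RESULT ==
["at(store)", "have(k2)", "locked(d_kitchen_dock)", "open(d_dock_store)"]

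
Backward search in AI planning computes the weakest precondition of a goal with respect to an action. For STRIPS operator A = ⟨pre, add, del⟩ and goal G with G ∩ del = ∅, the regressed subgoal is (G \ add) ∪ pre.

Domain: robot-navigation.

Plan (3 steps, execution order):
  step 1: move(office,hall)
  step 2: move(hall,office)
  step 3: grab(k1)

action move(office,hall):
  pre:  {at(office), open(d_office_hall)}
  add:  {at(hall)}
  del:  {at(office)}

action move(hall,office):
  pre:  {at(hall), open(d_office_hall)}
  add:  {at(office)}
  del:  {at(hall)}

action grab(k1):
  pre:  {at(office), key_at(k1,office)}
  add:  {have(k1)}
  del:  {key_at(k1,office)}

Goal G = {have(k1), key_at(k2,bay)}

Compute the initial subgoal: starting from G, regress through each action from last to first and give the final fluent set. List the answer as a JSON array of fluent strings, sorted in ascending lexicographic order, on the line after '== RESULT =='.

Work backward from the goal:
  through step 3 (grab(k1)): drop {have(k1)}, keep {key_at(k2,bay)}, require {at(office), key_at(k1,office)}
    → {at(office), key_at(k1,office), key_at(k2,bay)}
  through step 2 (move(hall,office)): drop {at(office)}, keep {key_at(k1,office), key_at(k2,bay)}, require {at(hall), open(d_office_hall)}
    → {at(hall), key_at(k1,office), key_at(k2,bay), open(d_office_hall)}
  through step 1 (move(office,hall)): drop {at(hall)}, keep {key_at(k1,office), key_at(k2,bay), open(d_office_hall)}, require {at(office), open(d_office_hall)}
    → {at(office), key_at(k1,office), key_at(k2,bay), open(d_office_hall)}

== RESULT ==
["at(office)", "key_at(k1,office)", "key_at(k2,bay)", "open(d_office_hall)"]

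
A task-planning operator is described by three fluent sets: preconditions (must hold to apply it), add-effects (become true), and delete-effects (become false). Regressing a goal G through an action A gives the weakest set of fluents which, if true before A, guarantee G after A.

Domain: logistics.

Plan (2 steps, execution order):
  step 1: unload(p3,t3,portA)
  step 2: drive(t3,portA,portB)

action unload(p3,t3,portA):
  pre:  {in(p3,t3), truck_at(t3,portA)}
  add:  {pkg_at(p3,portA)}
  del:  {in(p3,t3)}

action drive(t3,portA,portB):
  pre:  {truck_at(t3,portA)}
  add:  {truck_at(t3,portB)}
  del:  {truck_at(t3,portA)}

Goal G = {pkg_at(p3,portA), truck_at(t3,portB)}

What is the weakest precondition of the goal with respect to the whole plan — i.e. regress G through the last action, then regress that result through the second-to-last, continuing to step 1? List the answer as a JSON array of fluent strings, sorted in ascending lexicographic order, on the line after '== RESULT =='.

Work backward from the goal:
  through step 2 (drive(t3,portA,portB)): drop {truck_at(t3,portB)}, keep {pkg_at(p3,portA)}, require {truck_at(t3,portA)}
    → {pkg_at(p3,portA), truck_at(t3,portA)}
  through step 1 (unload(p3,t3,portA)): drop {pkg_at(p3,portA)}, keep {truck_at(t3,portA)}, require {in(p3,t3), truck_at(t3,portA)}
    → {in(p3,t3), truck_at(t3,portA)}

== RESULT ==
["in(p3,t3)", "truck_at(t3,portA)"]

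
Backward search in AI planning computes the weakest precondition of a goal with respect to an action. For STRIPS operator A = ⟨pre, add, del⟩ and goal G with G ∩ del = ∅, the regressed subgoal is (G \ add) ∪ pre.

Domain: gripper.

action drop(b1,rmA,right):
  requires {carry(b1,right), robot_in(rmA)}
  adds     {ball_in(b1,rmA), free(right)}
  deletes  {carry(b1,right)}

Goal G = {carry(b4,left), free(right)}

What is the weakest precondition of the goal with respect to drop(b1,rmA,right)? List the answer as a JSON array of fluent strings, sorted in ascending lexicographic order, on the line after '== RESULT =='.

Regress:
  G ∩ del = {}  (empty — regression defined)
  G \ add = {carry(b4,left), free(right)} \ {ball_in(b1,rmA), free(right)} = {carry(b4,left)}
  ∪ pre   = {carry(b4,left)} ∪ {carry(b1,right), robot_in(rmA)}
          = {carry(b1,right), carry(b4,left), robot_in(rmA)}

== RESULT ==
["carry(b1,right)", "carry(b4,left)", "robot_in(rmA)"]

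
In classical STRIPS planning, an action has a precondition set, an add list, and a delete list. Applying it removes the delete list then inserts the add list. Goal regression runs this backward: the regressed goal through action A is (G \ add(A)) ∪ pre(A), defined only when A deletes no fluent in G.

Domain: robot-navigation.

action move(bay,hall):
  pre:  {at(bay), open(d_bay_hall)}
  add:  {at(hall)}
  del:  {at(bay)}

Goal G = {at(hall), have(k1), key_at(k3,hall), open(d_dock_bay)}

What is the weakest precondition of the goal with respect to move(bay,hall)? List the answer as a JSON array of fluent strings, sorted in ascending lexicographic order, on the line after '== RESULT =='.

Compute (G \ add) ∪ pre:
  G ∩ del = {}  (empty — regression defined)
  G \ add = {at(hall), have(k1), key_at(k3,hall), open(d_dock_bay)} \ {at(hall)} = {have(k1), key_at(k3,hall), open(d_dock_bay)}
  ∪ pre   = {have(k1), key_at(k3,hall), open(d_dock_bay)} ∪ {at(bay), open(d_bay_hall)}
          = {at(bay), have(k1), key_at(k3,hall), open(d_bay_hall), open(d_dock_bay)}

== RESULT ==
["at(bay)", "have(k1)", "key_at(k3,hall)", "open(d_bay_hall)", "open(d_dock_bay)"]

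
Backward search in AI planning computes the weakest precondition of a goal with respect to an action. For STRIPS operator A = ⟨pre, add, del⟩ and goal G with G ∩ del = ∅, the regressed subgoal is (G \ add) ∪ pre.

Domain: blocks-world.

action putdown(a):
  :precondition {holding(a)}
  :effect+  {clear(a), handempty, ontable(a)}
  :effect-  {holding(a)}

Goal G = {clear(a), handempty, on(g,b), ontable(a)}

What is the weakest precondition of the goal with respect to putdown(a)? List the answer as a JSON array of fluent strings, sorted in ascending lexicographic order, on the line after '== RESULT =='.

Compute (G \ add) ∪ pre:
  G ∩ del = {}  (empty — regression defined)
  G \ add = {clear(a), handempty, on(g,b), ontable(a)} \ {clear(a), handempty, ontable(a)} = {on(g,b)}
  ∪ pre   = {on(g,b)} ∪ {holding(a)}
          = {holding(a), on(g,b)}

== RESULT ==
["holding(a)", "on(g,b)"]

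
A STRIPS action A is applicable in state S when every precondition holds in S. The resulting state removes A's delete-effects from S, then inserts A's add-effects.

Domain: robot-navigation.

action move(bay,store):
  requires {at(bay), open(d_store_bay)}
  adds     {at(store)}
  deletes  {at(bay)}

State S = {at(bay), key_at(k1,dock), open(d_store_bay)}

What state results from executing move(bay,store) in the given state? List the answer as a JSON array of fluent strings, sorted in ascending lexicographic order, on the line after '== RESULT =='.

Progress:
  pre ⊆ S: {at(bay), open(d_store_bay)} ⊆ S  — applicable
  S \ del = {key_at(k1,dock), open(d_store_bay)}
  ∪ add   = {at(store), key_at(k1,dock), open(d_store_bay)}

== RESULT ==
["at(store)", "key_at(k1,dock)", "open(d_store_bay)"]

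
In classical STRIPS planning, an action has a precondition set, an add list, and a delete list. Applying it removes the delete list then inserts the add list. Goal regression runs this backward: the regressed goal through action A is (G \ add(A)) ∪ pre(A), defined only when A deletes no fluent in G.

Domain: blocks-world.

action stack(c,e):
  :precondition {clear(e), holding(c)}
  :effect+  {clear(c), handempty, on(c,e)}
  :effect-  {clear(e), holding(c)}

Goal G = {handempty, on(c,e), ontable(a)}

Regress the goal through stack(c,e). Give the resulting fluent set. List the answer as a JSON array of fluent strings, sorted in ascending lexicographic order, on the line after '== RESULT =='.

Compute (G \ add) ∪ pre:
  G ∩ del = {}  (empty — regression defined)
  G \ add = {handempty, on(c,e), ontable(a)} \ {clear(c), handempty, on(c,e)} = {ontable(a)}
  ∪ pre   = {ontable(a)} ∪ {clear(e), holding(c)}
          = {clear(e), holding(c), ontable(a)}

== RESULT ==
["clear(e)", "holding(c)", "ontable(a)"]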